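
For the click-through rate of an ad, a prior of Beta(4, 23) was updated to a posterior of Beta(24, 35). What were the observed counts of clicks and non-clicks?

20 clicks and 12 non-clicks

A Beta(α, β) prior with s successes and f failures in binomial data gives a Beta(α+s, β+f) posterior.
So s = 24 − 4 = 20 and f = 35 − 23 = 12.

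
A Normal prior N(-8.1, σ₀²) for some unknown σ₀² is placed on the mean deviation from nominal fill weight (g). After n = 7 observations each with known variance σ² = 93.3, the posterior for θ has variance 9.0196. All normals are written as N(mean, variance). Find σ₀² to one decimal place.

Posterior precision equals prior precision plus data precision: 1/σ_n² = 1/σ₀² + n/σ².
So 1/σ₀² = 1/9.0196 − 7/93.3 = 0.110870 − 0.075027 = 0.035843.
Hence σ₀² = 1/0.035843 ≈ 27.9.

σ₀² = 27.9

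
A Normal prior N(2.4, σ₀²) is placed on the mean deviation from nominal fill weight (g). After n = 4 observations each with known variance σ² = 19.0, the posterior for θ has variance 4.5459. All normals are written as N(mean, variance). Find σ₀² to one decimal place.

Posterior precision equals prior precision plus data precision: 1/σ_n² = 1/σ₀² + n/σ².
So 1/σ₀² = 1/4.5459 − 4/19.0 = 0.219978 − 0.210526 = 0.009452.
Hence σ₀² = 1/0.009452 ≈ 105.8.

σ₀² = 105.8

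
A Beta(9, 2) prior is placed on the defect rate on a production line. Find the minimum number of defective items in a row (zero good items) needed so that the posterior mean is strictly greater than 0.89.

After k defective items and 0 good items the posterior is Beta(9+k, 2), with mean (9+k)/(9+2+k).
Set (9+k)/(11+k) > 0.89 and solve: k > (0.89·11 − 9)/(1 − 0.89) = 7.182.
The smallest integer exceeding 7.182 is 8, and checking k=8: (17)/(19) = 0.8947 > 0.89.

k = 8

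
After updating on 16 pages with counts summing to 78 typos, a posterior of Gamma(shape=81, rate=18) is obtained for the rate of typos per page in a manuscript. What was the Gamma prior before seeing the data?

Gamma(shape=3, rate=2)

Gamma–Poisson conjugacy: posterior shape = α + Σxᵢ, posterior rate = β + n.
So α = 81 − 78 = 3 and β = 18 − 16 = 2.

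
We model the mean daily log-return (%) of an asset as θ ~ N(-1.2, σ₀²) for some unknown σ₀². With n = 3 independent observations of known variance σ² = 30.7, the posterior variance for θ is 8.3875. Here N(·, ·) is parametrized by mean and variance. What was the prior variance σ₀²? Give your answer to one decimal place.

For the Normal–Normal model with known σ², precisions add: τ_n = τ₀ + n/σ².
So 1/σ₀² = 1/8.3875 − 3/30.7 = 0.119225 − 0.097720 = 0.021505.
Hence σ₀² = 1/0.021505 ≈ 46.5.

σ₀² = 46.5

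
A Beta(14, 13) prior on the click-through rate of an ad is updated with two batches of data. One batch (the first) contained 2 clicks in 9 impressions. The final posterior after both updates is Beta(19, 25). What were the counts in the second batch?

Because Beta–binomial updating is additive in the counts, the combined data contributed (α_post−α_prior, β_post−β_prior) successes and failures.
Total across both batches: 19−14=5 clicks, 25−13=12 non-clicks.
Subtract the first batch: 5−2=3 clicks and 12−7=5 non-clicks.

3 clicks and 5 non-clicks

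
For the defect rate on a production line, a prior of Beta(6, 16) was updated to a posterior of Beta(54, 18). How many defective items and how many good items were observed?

Beta is conjugate to the binomial likelihood: posterior = Beta(α+s, β+f).
Match parameters: s=54−6=48, f=18−16=2.

48 defective items and 2 good items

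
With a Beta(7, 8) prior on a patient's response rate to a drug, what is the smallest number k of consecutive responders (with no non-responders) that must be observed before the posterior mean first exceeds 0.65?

After k responders and 0 non-responders the posterior is Beta(7+k, 8), with mean (7+k)/(7+8+k).
Set (7+k)/(15+k) > 0.65 and solve: k > (0.65·15 − 7)/(1 − 0.65) = 7.857.
The smallest integer exceeding 7.857 is 8.

k = 8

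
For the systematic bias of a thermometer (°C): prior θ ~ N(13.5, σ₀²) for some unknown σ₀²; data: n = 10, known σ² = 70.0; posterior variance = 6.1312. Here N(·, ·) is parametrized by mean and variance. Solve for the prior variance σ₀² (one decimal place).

σ₀² = 49.4

For the Normal–Normal model with known σ², precisions add: τ_n = τ₀ + n/σ².
So 1/σ₀² = 1/6.1312 − 10/70.0 = 0.163100 − 0.142857 = 0.020243.
Hence σ₀² = 1/0.020243 ≈ 49.4.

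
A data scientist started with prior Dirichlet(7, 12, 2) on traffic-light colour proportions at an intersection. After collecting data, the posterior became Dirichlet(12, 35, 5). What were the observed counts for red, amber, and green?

counts (5, 23, 3)

For a Dirichlet(α) prior with multinomial counts c, the posterior is Dirichlet(α + c) componentwise.
Counts are posterior − prior componentwise: 12−7=5, 35−12=23, 5−2=3.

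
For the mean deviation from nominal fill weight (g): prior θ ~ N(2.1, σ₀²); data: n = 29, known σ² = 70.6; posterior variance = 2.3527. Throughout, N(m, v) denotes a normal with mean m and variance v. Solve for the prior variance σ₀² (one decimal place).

For the Normal–Normal model with known σ², precisions add: τ_n = τ₀ + n/σ².
So 1/σ₀² = 1/2.3527 − 29/70.6 = 0.425044 − 0.410765 = 0.014279.
Hence σ₀² = 1/0.014279 ≈ 70.0.

σ₀² = 70.0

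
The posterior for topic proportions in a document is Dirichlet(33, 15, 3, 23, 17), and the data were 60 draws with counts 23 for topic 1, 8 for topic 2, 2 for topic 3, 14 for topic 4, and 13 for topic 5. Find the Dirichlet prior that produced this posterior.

Dirichlet(10, 7, 1, 9, 4)

For a Dirichlet(α) prior with multinomial counts c, the posterior is Dirichlet(α + c) componentwise.
Subtract each count from the matching posterior parameter: 33−23=10, 15−8=7, 3−2=1, 23−14=9, 17−13=4.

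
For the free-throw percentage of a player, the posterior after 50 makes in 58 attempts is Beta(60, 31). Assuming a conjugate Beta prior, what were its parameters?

Beta(10, 23)

A Beta(α, β) prior with s successes and f failures in binomial data gives a Beta(α+s, β+f) posterior.
So α = 60 − 50 = 10 and β = 31 − 8 = 23.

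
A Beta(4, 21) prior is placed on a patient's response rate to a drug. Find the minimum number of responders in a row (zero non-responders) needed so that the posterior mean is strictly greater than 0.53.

k = 20

After k responders and 0 non-responders the posterior is Beta(4+k, 21), with mean (4+k)/(4+21+k).
Set (4+k)/(25+k) > 0.53 and solve: k > (0.53·25 − 4)/(1 − 0.53) = 19.681.
The smallest integer exceeding 19.681 is 20.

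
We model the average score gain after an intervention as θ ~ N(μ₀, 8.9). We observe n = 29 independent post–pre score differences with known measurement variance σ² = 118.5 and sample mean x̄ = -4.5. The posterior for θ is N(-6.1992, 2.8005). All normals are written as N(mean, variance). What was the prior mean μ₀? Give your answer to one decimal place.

The posterior mean is a precision-weighted average: μ_n = (τ₀μ₀ + τ_data·x̄)/(τ₀+τ_data), with τ₀=1/σ₀² and τ_data=n/σ².
Here τ₀ = 1/8.9 = 0.112360 and τ_data = 29/118.5 = 0.244726, so τ_n = 0.357086.
Rearranging for μ₀: μ₀ = (μ_n·τ_n − τ_data·x̄)/τ₀ = (-6.1992·0.357086 − 0.244726·-4.5) / 0.112360 = -1.112381/0.112360 ≈ -9.9.

μ₀ = -9.9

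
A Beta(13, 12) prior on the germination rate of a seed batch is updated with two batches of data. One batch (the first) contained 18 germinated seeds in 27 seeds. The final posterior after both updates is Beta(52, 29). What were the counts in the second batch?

21 germinated seeds and 8 non-germinating seeds

Sequential conjugate updates are equivalent to a single update on the pooled data, so total successes = posterior α − prior α and total failures = posterior β − prior β.
Total across both batches: 52−13=39 germinated seeds, 29−12=17 non-germinating seeds.
Subtract the first batch: 39−18=21 germinated seeds and 17−9=8 non-germinating seeds.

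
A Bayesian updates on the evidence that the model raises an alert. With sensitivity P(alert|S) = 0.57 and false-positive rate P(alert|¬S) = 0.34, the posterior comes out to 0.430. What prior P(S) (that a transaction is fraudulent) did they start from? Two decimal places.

In odds form, posterior odds = prior odds × likelihood ratio, so prior odds = posterior odds ÷ LR.
Posterior odds = 0.430/(1−0.430) = 0.7544. LR = 0.57/0.34 = 1.6765.
Prior odds = 0.7544/1.6765 = 0.4500, so P(S) = 0.4500/(1+0.4500) ≈ 0.31.

P(S) = 0.31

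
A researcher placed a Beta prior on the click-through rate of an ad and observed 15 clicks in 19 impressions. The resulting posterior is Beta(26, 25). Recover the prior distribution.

Beta(11, 21)

A Beta(α, β) prior with s successes and f failures in binomial data gives a Beta(α+s, β+f) posterior.
Subtract the data counts: 26−15=11, 25−4=21.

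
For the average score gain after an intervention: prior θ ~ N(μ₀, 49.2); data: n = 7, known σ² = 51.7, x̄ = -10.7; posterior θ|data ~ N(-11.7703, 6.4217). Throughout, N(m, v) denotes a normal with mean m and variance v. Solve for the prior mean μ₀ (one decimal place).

The posterior mean is a precision-weighted average: μ_n = (τ₀μ₀ + τ_data·x̄)/(τ₀+τ_data), with τ₀=1/σ₀² and τ_data=n/σ².
Here τ₀ = 1/49.2 = 0.020325 and τ_data = 7/51.7 = 0.135397, so τ_n = 0.155722.
Rearranging for μ₀: μ₀ = (μ_n·τ_n − τ_data·x̄)/τ₀ = (-11.7703·0.155722 − 0.135397·-10.7) / 0.020325 = -0.384147/0.020325 ≈ -18.9.

μ₀ = -18.9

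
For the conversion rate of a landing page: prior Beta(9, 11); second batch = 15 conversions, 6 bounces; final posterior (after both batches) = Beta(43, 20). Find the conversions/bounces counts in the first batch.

19 conversions and 3 bounces

Sequential conjugate updates are equivalent to a single update on the pooled data, so total successes = posterior α − prior α and total failures = posterior β − prior β.
Total across both batches: 43−9=34 conversions, 20−11=9 bounces.
Subtract the second batch: 34−15=19 conversions and 9−6=3 bounces.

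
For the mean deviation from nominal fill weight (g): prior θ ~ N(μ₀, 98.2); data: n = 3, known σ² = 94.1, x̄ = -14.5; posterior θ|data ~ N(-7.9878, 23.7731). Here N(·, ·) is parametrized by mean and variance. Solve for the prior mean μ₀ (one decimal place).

μ₀ = 12.4

The posterior mean is a precision-weighted average: μ_n = (τ₀μ₀ + τ_data·x̄)/(τ₀+τ_data), with τ₀=1/σ₀² and τ_data=n/σ².
Here τ₀ = 1/98.2 = 0.010183 and τ_data = 3/94.1 = 0.031881, so τ_n = 0.042064.
Rearranging for μ₀: μ₀ = (μ_n·τ_n − τ_data·x̄)/τ₀ = (-7.9878·0.042064 − 0.031881·-14.5) / 0.010183 = 0.126276/0.010183 ≈ 12.4.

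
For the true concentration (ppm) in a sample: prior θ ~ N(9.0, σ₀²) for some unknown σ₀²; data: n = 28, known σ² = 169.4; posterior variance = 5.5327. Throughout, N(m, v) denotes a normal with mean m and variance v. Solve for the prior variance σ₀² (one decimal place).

σ₀² = 64.7

For the Normal–Normal model with known σ², precisions add: τ_n = τ₀ + n/σ².
So 1/σ₀² = 1/5.5327 − 28/169.4 = 0.180744 − 0.165289 = 0.015455.
Hence σ₀² = 1/0.015455 ≈ 64.7.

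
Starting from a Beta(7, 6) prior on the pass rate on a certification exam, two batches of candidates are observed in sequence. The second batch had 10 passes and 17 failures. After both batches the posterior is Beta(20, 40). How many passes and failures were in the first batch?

3 passes and 17 failures

Because Beta–binomial updating is additive in the counts, the combined data contributed (α_post−α_prior, β_post−β_prior) successes and failures.
Total across both batches: 20−7=13 passes, 40−6=34 failures.
Subtract the second batch: 13−10=3 passes and 34−17=17 failures.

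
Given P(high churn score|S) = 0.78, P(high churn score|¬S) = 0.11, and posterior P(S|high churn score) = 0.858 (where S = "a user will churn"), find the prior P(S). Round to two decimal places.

P(S) = 0.46

Bayes' rule in odds form gives O(S|E) = O(S)·[P(E|S)/P(E|¬S)], hence O(S) = O(S|E)/LR.
Posterior odds = 0.858/(1−0.858) = 6.0423. LR = 0.78/0.11 = 7.0909.
Prior odds = 6.0423/7.0909 = 0.8521, so P(S) = 0.8521/(1+0.8521) ≈ 0.46.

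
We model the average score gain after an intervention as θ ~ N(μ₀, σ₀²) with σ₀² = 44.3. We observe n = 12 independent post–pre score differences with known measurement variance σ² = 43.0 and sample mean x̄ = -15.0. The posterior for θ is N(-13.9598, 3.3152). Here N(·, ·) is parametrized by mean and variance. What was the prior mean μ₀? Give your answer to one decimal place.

μ₀ = -1.1

With known observation variance, the Normal–Normal posterior has precision τ_n = τ₀ + n/σ² and mean μ_n = (τ₀μ₀ + (n/σ²)x̄)/τ_n.
Here τ₀ = 1/44.3 = 0.022573 and τ_data = 12/43.0 = 0.279070, so τ_n = 0.301643.
Rearranging for μ₀: μ₀ = (μ_n·τ_n − τ_data·x̄)/τ₀ = (-13.9598·0.301643 − 0.279070·-15.0) / 0.022573 = -0.024826/0.022573 ≈ -1.1.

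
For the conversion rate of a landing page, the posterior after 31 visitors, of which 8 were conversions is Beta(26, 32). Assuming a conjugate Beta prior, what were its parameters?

Under Beta–binomial conjugacy the posterior parameters are (a+s, b+f).
Subtract the data counts: 26−8=18, 32−23=9.

Beta(18, 9)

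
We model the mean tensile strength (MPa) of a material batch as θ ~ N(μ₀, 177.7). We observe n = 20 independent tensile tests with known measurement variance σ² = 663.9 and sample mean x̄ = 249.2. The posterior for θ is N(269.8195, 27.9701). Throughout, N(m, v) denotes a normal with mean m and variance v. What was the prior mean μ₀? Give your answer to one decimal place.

With known observation variance, the Normal–Normal posterior has precision τ_n = τ₀ + n/σ² and mean μ_n = (τ₀μ₀ + (n/σ²)x̄)/τ_n.
Here τ₀ = 1/177.7 = 0.005627 and τ_data = 20/663.9 = 0.030125, so τ_n = 0.035752.
Rearranging for μ₀: μ₀ = (μ_n·τ_n − τ_data·x̄)/τ₀ = (269.8195·0.035752 − 0.030125·249.2) / 0.005627 = 2.139437/0.005627 ≈ 380.2.

μ₀ = 380.2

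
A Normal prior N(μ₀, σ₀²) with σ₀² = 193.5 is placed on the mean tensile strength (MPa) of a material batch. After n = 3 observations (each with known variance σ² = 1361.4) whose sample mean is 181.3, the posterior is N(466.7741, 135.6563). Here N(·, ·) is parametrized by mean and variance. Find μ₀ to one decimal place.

The posterior mean is a precision-weighted average: μ_n = (τ₀μ₀ + τ_data·x̄)/(τ₀+τ_data), with τ₀=1/σ₀² and τ_data=n/σ².
Here τ₀ = 1/193.5 = 0.005168 and τ_data = 3/1361.4 = 0.002204, so τ_n = 0.007372.
Rearranging for μ₀: μ₀ = (μ_n·τ_n − τ_data·x̄)/τ₀ = (466.7741·0.007372 − 0.002204·181.3) / 0.005168 = 3.041473/0.005168 ≈ 588.5.

μ₀ = 588.5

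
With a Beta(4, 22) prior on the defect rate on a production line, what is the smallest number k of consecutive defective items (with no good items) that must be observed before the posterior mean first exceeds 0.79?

After k defective items and 0 good items the posterior is Beta(4+k, 22), with mean (4+k)/(4+22+k).
Set (4+k)/(26+k) > 0.79 and solve: k > (0.79·26 − 4)/(1 − 0.79) = 78.762.
The smallest integer exceeding 78.762 is 79.

k = 79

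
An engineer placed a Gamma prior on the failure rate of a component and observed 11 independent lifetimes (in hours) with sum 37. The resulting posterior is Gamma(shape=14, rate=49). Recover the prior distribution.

Gamma(shape=3, rate=12)

For an exponential likelihood with a Gamma(α, β) prior on the rate, n observations with total T give posterior Gamma(α+n, β+T).
So α = 14 − 11 = 3 and β = 49 − 37 = 12.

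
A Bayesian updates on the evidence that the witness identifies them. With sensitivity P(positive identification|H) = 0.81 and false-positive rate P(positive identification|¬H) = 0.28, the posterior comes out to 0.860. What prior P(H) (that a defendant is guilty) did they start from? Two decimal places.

P(H) = 0.68

Bayes' rule in odds form gives O(H|E) = O(H)·[P(E|H)/P(E|¬H)], hence O(H) = O(H|E)/LR.
Posterior odds = 0.860/(1−0.860) = 6.1429. LR = 0.81/0.28 = 2.8929.
Prior odds = 6.1429/2.8929 = 2.1234, so P(H) = 2.1234/(1+2.1234) ≈ 0.68.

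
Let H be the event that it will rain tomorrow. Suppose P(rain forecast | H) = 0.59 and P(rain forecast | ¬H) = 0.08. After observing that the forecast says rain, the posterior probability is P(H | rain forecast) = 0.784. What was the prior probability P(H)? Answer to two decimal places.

P(H) = 0.33

In odds form, posterior odds = prior odds × likelihood ratio, so prior odds = posterior odds ÷ LR.
Posterior odds = 0.784/(1−0.784) = 3.6296. LR = 0.59/0.08 = 7.3750.
Prior odds = 3.6296/7.3750 = 0.4921, so P(H) = 0.4921/(1+0.4921) ≈ 0.33.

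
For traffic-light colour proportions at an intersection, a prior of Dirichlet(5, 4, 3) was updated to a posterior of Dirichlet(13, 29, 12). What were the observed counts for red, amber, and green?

For a Dirichlet(α) prior with multinomial counts c, the posterior is Dirichlet(α + c) componentwise.
Counts are posterior − prior componentwise: 13−5=8, 29−4=25, 12−3=9.

counts (8, 25, 9)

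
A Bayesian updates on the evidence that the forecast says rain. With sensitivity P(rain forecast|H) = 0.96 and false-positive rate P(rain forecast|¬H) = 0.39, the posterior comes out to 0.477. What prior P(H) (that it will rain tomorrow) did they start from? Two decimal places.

P(H) = 0.27

In odds form, posterior odds = prior odds × likelihood ratio, so prior odds = posterior odds ÷ LR.
Posterior odds = 0.477/(1−0.477) = 0.9120. LR = 0.96/0.39 = 2.4615.
Prior odds = 0.9120/2.4615 = 0.3705, so P(H) = 0.3705/(1+0.3705) ≈ 0.27.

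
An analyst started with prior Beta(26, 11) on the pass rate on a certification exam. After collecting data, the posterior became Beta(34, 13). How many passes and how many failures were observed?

8 passes and 2 failures

Beta is conjugate to the binomial likelihood: posterior = Beta(α+s, β+f).
So s = 34 − 26 = 8 and f = 13 − 11 = 2.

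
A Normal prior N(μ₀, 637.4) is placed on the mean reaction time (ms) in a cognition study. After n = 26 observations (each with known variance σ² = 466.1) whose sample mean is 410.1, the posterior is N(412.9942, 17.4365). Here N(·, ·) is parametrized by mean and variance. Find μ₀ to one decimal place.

μ₀ = 515.9

With known observation variance, the Normal–Normal posterior has precision τ_n = τ₀ + n/σ² and mean μ_n = (τ₀μ₀ + (n/σ²)x̄)/τ_n.
Here τ₀ = 1/637.4 = 0.001569 and τ_data = 26/466.1 = 0.055782, so τ_n = 0.057351.
Rearranging for μ₀: μ₀ = (μ_n·τ_n − τ_data·x̄)/τ₀ = (412.9942·0.057351 − 0.055782·410.1) / 0.001569 = 0.809432/0.001569 ≈ 515.9.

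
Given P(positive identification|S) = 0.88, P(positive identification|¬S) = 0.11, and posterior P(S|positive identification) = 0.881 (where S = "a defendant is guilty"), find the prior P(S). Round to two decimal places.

In odds form, posterior odds = prior odds × likelihood ratio, so prior odds = posterior odds ÷ LR.
Posterior odds = 0.881/(1−0.881) = 7.4034. LR = 0.88/0.11 = 8.0000.
Prior odds = 7.4034/8.0000 = 0.9254, so P(S) = 0.9254/(1+0.9254) ≈ 0.48.

P(S) = 0.48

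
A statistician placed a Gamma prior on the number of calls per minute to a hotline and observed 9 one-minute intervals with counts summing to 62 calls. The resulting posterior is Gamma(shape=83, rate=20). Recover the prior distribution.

Gamma(shape=21, rate=11)

Gamma–Poisson conjugacy: posterior shape = α + Σxᵢ, posterior rate = β + n.
So α = 83 − 62 = 21 and β = 20 − 9 = 11.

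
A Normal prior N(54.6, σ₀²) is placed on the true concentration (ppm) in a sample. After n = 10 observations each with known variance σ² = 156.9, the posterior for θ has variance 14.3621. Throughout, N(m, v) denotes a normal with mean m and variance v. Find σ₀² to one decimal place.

Posterior precision equals prior precision plus data precision: 1/σ_n² = 1/σ₀² + n/σ².
So 1/σ₀² = 1/14.3621 − 10/156.9 = 0.069628 − 0.063735 = 0.005893.
Hence σ₀² = 1/0.005893 ≈ 169.7.

σ₀² = 169.7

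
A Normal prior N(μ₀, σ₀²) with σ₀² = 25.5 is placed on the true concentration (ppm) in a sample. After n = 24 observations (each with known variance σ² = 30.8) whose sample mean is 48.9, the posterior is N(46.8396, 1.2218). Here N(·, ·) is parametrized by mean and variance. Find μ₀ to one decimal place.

μ₀ = 5.9

The posterior mean is a precision-weighted average: μ_n = (τ₀μ₀ + τ_data·x̄)/(τ₀+τ_data), with τ₀=1/σ₀² and τ_data=n/σ².
Here τ₀ = 1/25.5 = 0.039216 and τ_data = 24/30.8 = 0.779221, so τ_n = 0.818437.
Rearranging for μ₀: μ₀ = (μ_n·τ_n − τ_data·x̄)/τ₀ = (46.8396·0.818437 − 0.779221·48.9) / 0.039216 = 0.231355/0.039216 ≈ 5.9.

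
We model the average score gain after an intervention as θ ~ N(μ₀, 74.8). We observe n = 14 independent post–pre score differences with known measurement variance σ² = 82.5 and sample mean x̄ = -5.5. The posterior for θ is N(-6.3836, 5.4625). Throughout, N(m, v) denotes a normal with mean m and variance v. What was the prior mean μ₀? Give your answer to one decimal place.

With known observation variance, the Normal–Normal posterior has precision τ_n = τ₀ + n/σ² and mean μ_n = (τ₀μ₀ + (n/σ²)x̄)/τ_n.
Here τ₀ = 1/74.8 = 0.013369 and τ_data = 14/82.5 = 0.169697, so τ_n = 0.183066.
Rearranging for μ₀: μ₀ = (μ_n·τ_n − τ_data·x̄)/τ₀ = (-6.3836·0.183066 − 0.169697·-5.5) / 0.013369 = -0.235287/0.013369 ≈ -17.6.

μ₀ = -17.6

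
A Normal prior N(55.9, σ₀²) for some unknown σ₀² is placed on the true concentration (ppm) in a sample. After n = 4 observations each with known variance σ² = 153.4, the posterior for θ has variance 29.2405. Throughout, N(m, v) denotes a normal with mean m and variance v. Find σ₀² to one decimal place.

For the Normal–Normal model with known σ², precisions add: τ_n = τ₀ + n/σ².
So 1/σ₀² = 1/29.2405 − 4/153.4 = 0.034199 − 0.026076 = 0.008123.
Hence σ₀² = 1/0.008123 ≈ 123.1.

σ₀² = 123.1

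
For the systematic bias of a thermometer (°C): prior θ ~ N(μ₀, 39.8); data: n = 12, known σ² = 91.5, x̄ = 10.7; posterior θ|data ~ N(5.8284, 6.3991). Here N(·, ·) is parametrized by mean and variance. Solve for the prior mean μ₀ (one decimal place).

With known observation variance, the Normal–Normal posterior has precision τ_n = τ₀ + n/σ² and mean μ_n = (τ₀μ₀ + (n/σ²)x̄)/τ_n.
Here τ₀ = 1/39.8 = 0.025126 and τ_data = 12/91.5 = 0.131148, so τ_n = 0.156274.
Rearranging for μ₀: μ₀ = (μ_n·τ_n − τ_data·x̄)/τ₀ = (5.8284·0.156274 − 0.131148·10.7) / 0.025126 = -0.492456/0.025126 ≈ -19.6.

μ₀ = -19.6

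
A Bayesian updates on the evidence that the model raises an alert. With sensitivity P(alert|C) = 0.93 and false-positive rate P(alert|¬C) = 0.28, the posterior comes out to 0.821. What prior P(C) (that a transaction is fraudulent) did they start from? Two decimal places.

In odds form, posterior odds = prior odds × likelihood ratio, so prior odds = posterior odds ÷ LR.
Posterior odds = 0.821/(1−0.821) = 4.5866. LR = 0.93/0.28 = 3.3214.
Prior odds = 4.5866/3.3214 = 1.3809, so P(C) = 1.3809/(1+1.3809) ≈ 0.58.

P(C) = 0.58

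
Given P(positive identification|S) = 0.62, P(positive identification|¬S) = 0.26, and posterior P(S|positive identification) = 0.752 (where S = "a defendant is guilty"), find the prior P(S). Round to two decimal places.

Bayes' rule in odds form gives O(S|E) = O(S)·[P(E|S)/P(E|¬S)], hence O(S) = O(S|E)/LR.
Posterior odds = 0.752/(1−0.752) = 3.0323. LR = 0.62/0.26 = 2.3846.
Prior odds = 3.0323/2.3846 = 1.2716, so P(S) = 1.2716/(1+1.2716) ≈ 0.56.

P(S) = 0.56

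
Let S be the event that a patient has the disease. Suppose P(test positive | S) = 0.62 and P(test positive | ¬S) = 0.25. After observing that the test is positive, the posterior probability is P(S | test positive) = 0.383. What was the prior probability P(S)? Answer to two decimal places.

P(S) = 0.20

In odds form, posterior odds = prior odds × likelihood ratio, so prior odds = posterior odds ÷ LR.
Posterior odds = 0.383/(1−0.383) = 0.6207. LR = 0.62/0.25 = 2.4800.
Prior odds = 0.6207/2.4800 = 0.2503, so P(S) = 0.2503/(1+0.2503) ≈ 0.20.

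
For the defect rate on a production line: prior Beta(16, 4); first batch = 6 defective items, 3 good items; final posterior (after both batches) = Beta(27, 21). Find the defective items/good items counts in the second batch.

5 defective items and 14 good items

Sequential conjugate updates are equivalent to a single update on the pooled data, so total successes = posterior α − prior α and total failures = posterior β − prior β.
Total across both batches: 27−16=11 defective items, 21−4=17 good items.
Subtract the first batch: 11−6=5 defective items and 17−3=14 good items.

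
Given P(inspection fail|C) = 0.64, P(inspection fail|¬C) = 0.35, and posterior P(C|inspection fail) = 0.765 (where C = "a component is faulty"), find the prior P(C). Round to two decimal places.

In odds form, posterior odds = prior odds × likelihood ratio, so prior odds = posterior odds ÷ LR.
Posterior odds = 0.765/(1−0.765) = 3.2553. LR = 0.64/0.35 = 1.8286.
Prior odds = 3.2553/1.8286 = 1.7802, so P(C) = 1.7802/(1+1.7802) ≈ 0.64.

P(C) = 0.64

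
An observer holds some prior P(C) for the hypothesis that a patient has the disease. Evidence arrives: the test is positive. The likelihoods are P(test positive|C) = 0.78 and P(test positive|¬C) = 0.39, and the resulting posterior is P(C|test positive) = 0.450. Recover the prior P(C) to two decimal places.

Bayes' rule in odds form gives O(C|E) = O(C)·[P(E|C)/P(E|¬C)], hence O(C) = O(C|E)/LR.
Posterior odds = 0.450/(1−0.450) = 0.8182. LR = 0.78/0.39 = 2.0000.
Prior odds = 0.8182/2.0000 = 0.4091, so P(C) = 0.4091/(1+0.4091) ≈ 0.29.

P(C) = 0.29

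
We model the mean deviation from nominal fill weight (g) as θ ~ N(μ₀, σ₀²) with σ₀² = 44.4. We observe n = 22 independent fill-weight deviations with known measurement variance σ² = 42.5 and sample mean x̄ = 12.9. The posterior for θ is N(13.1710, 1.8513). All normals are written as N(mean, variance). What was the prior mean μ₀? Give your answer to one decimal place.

μ₀ = 19.4

With known observation variance, the Normal–Normal posterior has precision τ_n = τ₀ + n/σ² and mean μ_n = (τ₀μ₀ + (n/σ²)x̄)/τ_n.
Here τ₀ = 1/44.4 = 0.022523 and τ_data = 22/42.5 = 0.517647, so τ_n = 0.540170.
Rearranging for μ₀: μ₀ = (μ_n·τ_n − τ_data·x̄)/τ₀ = (13.1710·0.540170 − 0.517647·12.9) / 0.022523 = 0.436933/0.022523 ≈ 19.4.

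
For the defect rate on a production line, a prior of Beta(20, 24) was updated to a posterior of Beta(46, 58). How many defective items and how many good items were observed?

26 defective items and 34 good items

Beta is conjugate to the binomial likelihood: posterior = Beta(α+s, β+f).
Match parameters: s=46−20=26, f=58−24=34.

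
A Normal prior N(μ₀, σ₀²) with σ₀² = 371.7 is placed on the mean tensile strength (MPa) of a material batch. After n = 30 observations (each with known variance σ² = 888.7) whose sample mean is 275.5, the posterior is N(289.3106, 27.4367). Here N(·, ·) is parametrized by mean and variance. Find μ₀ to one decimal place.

The posterior mean is a precision-weighted average: μ_n = (τ₀μ₀ + τ_data·x̄)/(τ₀+τ_data), with τ₀=1/σ₀² and τ_data=n/σ².
Here τ₀ = 1/371.7 = 0.002690 and τ_data = 30/888.7 = 0.033757, so τ_n = 0.036447.
Rearranging for μ₀: μ₀ = (μ_n·τ_n − τ_data·x̄)/τ₀ = (289.3106·0.036447 − 0.033757·275.5) / 0.002690 = 1.244450/0.002690 ≈ 462.6.

μ₀ = 462.6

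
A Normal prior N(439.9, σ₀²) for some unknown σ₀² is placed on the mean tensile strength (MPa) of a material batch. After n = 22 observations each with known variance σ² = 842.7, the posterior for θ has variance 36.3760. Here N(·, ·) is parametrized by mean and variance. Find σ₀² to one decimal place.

Posterior precision equals prior precision plus data precision: 1/σ_n² = 1/σ₀² + n/σ².
So 1/σ₀² = 1/36.3760 − 22/842.7 = 0.027491 − 0.026107 = 0.001384.
Hence σ₀² = 1/0.001384 ≈ 722.5.

σ₀² = 722.5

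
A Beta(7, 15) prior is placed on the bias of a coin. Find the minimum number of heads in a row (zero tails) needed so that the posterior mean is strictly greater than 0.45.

k = 6

After k heads and 0 tails the posterior is Beta(7+k, 15), with mean (7+k)/(7+15+k).
Set (7+k)/(22+k) > 0.45 and solve: k > (0.45·22 − 7)/(1 − 0.45) = 5.273.
The smallest integer exceeding 5.273 is 6.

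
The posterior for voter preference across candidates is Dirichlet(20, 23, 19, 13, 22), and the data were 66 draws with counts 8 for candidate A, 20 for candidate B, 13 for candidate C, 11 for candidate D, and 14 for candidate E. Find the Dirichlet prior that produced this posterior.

Dirichlet(12, 3, 6, 2, 8)

For a Dirichlet(α) prior with multinomial counts c, the posterior is Dirichlet(α + c) componentwise.
Subtract each count from the matching posterior parameter: 20−8=12, 23−20=3, 19−13=6, 13−11=2, 22−14=8.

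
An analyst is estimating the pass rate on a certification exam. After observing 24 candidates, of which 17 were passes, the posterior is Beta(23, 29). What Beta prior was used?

Beta(6, 22)

Under Beta–binomial conjugacy the posterior parameters are (a+s, b+f).
So a = 23 − 17 = 6 and b = 29 − 7 = 22.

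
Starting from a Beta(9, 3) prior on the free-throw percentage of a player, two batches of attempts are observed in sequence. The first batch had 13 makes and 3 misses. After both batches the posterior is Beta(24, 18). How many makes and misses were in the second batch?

2 makes and 12 misses

Sequential conjugate updates are equivalent to a single update on the pooled data, so total successes = posterior α − prior α and total failures = posterior β − prior β.
Total across both batches: 24−9=15 makes, 18−3=15 misses.
Subtract the first batch: 15−13=2 makes and 15−3=12 misses.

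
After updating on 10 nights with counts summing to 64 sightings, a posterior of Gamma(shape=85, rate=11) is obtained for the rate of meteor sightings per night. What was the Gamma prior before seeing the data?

Gamma(shape=21, rate=1)

Gamma–Poisson conjugacy: posterior shape = α + Σxᵢ, posterior rate = β + n.
So α = 85 − 64 = 21 and β = 11 − 10 = 1.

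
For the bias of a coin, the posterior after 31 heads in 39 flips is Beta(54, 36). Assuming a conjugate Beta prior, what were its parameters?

Beta(23, 28)

Beta is conjugate to the binomial likelihood: posterior = Beta(a+s, b+f).
Subtract the data counts: 54−31=23, 36−8=28.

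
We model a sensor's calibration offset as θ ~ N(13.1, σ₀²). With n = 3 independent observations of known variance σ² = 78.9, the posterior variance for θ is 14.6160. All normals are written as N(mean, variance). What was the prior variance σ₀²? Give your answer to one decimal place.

σ₀² = 32.9

For the Normal–Normal model with known σ², precisions add: τ_n = τ₀ + n/σ².
So 1/σ₀² = 1/14.6160 − 3/78.9 = 0.068418 − 0.038023 = 0.030395.
Hence σ₀² = 1/0.030395 ≈ 32.9.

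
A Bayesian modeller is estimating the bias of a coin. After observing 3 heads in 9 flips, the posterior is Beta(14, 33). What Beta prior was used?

Under Beta–binomial conjugacy the posterior parameters are (a+s, b+f).
So a = 14 − 3 = 11 and b = 33 − 6 = 27.

Beta(11, 27)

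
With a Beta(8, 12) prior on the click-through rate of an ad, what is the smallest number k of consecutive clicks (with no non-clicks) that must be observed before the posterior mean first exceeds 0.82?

k = 47

After k clicks and 0 non-clicks the posterior is Beta(8+k, 12), with mean (8+k)/(8+12+k).
Set (8+k)/(20+k) > 0.82 and solve: k > (0.82·20 − 8)/(1 − 0.82) = 46.667.
The smallest integer exceeding 46.667 is 47, and checking k=47: (55)/(67) = 0.8209 > 0.82.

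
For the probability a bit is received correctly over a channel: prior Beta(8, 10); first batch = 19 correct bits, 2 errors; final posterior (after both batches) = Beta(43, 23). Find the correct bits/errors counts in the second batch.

16 correct bits and 11 errors

Because Beta–binomial updating is additive in the counts, the combined data contributed (α_post−α_prior, β_post−β_prior) successes and failures.
Total across both batches: 43−8=35 correct bits, 23−10=13 errors.
Subtract the first batch: 35−19=16 correct bits and 13−2=11 errors.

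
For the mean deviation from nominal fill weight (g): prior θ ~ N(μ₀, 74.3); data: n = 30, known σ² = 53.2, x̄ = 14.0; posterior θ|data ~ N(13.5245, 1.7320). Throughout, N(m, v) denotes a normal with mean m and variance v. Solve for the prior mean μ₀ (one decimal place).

μ₀ = -6.4

With known observation variance, the Normal–Normal posterior has precision τ_n = τ₀ + n/σ² and mean μ_n = (τ₀μ₀ + (n/σ²)x̄)/τ_n.
Here τ₀ = 1/74.3 = 0.013459 and τ_data = 30/53.2 = 0.563910, so τ_n = 0.577369.
Rearranging for μ₀: μ₀ = (μ_n·τ_n − τ_data·x̄)/τ₀ = (13.5245·0.577369 − 0.563910·14.0) / 0.013459 = -0.086113/0.013459 ≈ -6.4.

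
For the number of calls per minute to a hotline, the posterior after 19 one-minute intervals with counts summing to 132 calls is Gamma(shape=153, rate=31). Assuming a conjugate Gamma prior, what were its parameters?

Gamma–Poisson conjugacy: posterior shape = α + Σxᵢ, posterior rate = β + n.
So α = 153 − 132 = 21 and β = 31 − 19 = 12.

Gamma(shape=21, rate=12)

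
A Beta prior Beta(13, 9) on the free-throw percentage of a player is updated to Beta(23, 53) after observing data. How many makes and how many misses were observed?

Under Beta–binomial conjugacy the posterior parameters are (α+s, β+f).
So s = 23 − 13 = 10 and f = 53 − 9 = 44.

10 makes and 44 misses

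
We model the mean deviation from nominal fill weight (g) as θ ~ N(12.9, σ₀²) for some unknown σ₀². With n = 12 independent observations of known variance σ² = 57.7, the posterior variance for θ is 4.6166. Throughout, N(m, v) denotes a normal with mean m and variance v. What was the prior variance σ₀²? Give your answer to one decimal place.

Posterior precision equals prior precision plus data precision: 1/σ_n² = 1/σ₀² + n/σ².
So 1/σ₀² = 1/4.6166 − 12/57.7 = 0.216610 − 0.207972 = 0.008638.
Hence σ₀² = 1/0.008638 ≈ 115.8.

σ₀² = 115.8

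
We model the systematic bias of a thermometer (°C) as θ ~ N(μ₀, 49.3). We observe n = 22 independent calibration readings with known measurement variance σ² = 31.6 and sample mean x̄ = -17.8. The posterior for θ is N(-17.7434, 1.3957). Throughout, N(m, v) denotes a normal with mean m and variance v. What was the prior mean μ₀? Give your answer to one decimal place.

The posterior mean is a precision-weighted average: μ_n = (τ₀μ₀ + τ_data·x̄)/(τ₀+τ_data), with τ₀=1/σ₀² and τ_data=n/σ².
Here τ₀ = 1/49.3 = 0.020284 and τ_data = 22/31.6 = 0.696203, so τ_n = 0.716487.
Rearranging for μ₀: μ₀ = (μ_n·τ_n − τ_data·x̄)/τ₀ = (-17.7434·0.716487 − 0.696203·-17.8) / 0.020284 = -0.320502/0.020284 ≈ -15.8.

μ₀ = -15.8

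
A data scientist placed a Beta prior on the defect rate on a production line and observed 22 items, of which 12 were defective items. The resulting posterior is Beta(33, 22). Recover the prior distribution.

Beta(21, 12)

Under Beta–binomial conjugacy the posterior parameters are (α+s, β+f).
So α = 33 − 12 = 21 and β = 22 − 10 = 12.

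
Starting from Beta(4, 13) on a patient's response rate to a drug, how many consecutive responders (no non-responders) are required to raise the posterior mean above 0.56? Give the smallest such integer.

k = 13

After k responders and 0 non-responders the posterior is Beta(4+k, 13), with mean (4+k)/(4+13+k).
Set (4+k)/(17+k) > 0.56 and solve: k > (0.56·17 − 4)/(1 − 0.56) = 12.545.
The smallest integer exceeding 12.545 is 13.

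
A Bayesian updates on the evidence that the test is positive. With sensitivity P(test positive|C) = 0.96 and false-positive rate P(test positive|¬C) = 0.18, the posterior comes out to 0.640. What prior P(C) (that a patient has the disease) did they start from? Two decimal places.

P(C) = 0.25

Bayes' rule in odds form gives O(C|E) = O(C)·[P(E|C)/P(E|¬C)], hence O(C) = O(C|E)/LR.
Posterior odds = 0.640/(1−0.640) = 1.7778. LR = 0.96/0.18 = 5.3333.
Prior odds = 1.7778/5.3333 = 0.3333, so P(C) = 0.3333/(1+0.3333) ≈ 0.25.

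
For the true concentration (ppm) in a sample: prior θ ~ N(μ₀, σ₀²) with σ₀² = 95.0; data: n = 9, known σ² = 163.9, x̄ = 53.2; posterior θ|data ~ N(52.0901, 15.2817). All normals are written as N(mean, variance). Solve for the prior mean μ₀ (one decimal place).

With known observation variance, the Normal–Normal posterior has precision τ_n = τ₀ + n/σ² and mean μ_n = (τ₀μ₀ + (n/σ²)x̄)/τ_n.
Here τ₀ = 1/95.0 = 0.010526 and τ_data = 9/163.9 = 0.054912, so τ_n = 0.065438.
Rearranging for μ₀: μ₀ = (μ_n·τ_n − τ_data·x̄)/τ₀ = (52.0901·0.065438 − 0.054912·53.2) / 0.010526 = 0.487354/0.010526 ≈ 46.3.

μ₀ = 46.3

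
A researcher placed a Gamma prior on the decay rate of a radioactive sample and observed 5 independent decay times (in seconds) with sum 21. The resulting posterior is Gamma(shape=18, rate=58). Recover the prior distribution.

Gamma(shape=13, rate=37)

For an exponential likelihood with a Gamma(α, β) prior on the rate, n observations with total T give posterior Gamma(α+n, β+T).
So α = 18 − 5 = 13 and β = 58 − 21 = 37.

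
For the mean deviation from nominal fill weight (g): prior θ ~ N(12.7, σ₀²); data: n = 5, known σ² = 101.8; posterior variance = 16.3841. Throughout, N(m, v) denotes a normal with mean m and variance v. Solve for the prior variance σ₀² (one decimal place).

For the Normal–Normal model with known σ², precisions add: τ_n = τ₀ + n/σ².
So 1/σ₀² = 1/16.3841 − 5/101.8 = 0.061035 − 0.049116 = 0.011919.
Hence σ₀² = 1/0.011919 ≈ 83.9.

σ₀² = 83.9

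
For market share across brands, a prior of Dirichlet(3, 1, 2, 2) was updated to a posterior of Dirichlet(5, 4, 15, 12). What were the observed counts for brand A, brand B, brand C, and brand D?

For a Dirichlet(α) prior with multinomial counts c, the posterior is Dirichlet(α + c) componentwise.
Counts are posterior − prior componentwise: 5−3=2, 4−1=3, 15−2=13, 12−2=10.

counts (2, 3, 13, 10)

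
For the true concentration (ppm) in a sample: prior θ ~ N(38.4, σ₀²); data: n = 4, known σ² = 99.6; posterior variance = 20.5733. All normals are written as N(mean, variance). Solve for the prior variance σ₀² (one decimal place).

σ₀² = 118.4

For the Normal–Normal model with known σ², precisions add: τ_n = τ₀ + n/σ².
So 1/σ₀² = 1/20.5733 − 4/99.6 = 0.048607 − 0.040161 = 0.008446.
Hence σ₀² = 1/0.008446 ≈ 118.4.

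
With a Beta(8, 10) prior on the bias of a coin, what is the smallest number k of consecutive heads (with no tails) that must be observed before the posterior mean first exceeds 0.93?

k = 125

After k heads and 0 tails the posterior is Beta(8+k, 10), with mean (8+k)/(8+10+k).
Set (8+k)/(18+k) > 0.93 and solve: k > (0.93·18 − 8)/(1 − 0.93) = 124.857.
The smallest integer exceeding 124.857 is 125.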